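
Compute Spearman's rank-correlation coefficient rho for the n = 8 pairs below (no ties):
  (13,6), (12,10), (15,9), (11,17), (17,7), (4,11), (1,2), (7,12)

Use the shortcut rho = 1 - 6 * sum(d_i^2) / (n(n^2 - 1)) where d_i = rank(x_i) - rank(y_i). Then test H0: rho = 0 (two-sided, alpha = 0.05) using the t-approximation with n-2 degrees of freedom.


Step 1: Rank x and y separately (midranks; no ties here).
rank(x): 13->6, 12->5, 15->7, 11->4, 17->8, 4->2, 1->1, 7->3
rank(y): 6->2, 10->5, 9->4, 17->8, 7->3, 11->6, 2->1, 12->7
Step 2: d_i = R_x(i) - R_y(i); compute d_i^2.
  (6-2)^2=16, (5-5)^2=0, (7-4)^2=9, (4-8)^2=16, (8-3)^2=25, (2-6)^2=16, (1-1)^2=0, (3-7)^2=16
sum(d^2) = 98.
Step 3: rho = 1 - 6*98 / (8*(8^2 - 1)) = 1 - 588/504 = -0.166667.
Step 4: Under H0, t = rho * sqrt((n-2)/(1-rho^2)) = -0.4140 ~ t(6).
Step 5: Two-sided p-value from the t-distribution with 6 df = 0.693239.
Step 6: alpha = 0.05. fail to reject H0.

rho = -0.1667, p = 0.693239, fail to reject H0 at alpha = 0.05.


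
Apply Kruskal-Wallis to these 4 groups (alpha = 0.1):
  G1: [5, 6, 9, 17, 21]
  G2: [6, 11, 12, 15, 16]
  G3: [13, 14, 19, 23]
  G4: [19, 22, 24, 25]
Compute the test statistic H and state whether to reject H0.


Step 1: Combine all N = 18 observations and assign midranks.
sorted (value, group, rank): (5,G1,1), (6,G1,2.5), (6,G2,2.5), (9,G1,4), (11,G2,5), (12,G2,6), (13,G3,7), (14,G3,8), (15,G2,9), (16,G2,10), (17,G1,11), (19,G3,12.5), (19,G4,12.5), (21,G1,14), (22,G4,15), (23,G3,16), (24,G4,17), (25,G4,18)
Step 2: Sum ranks within each group.
R_1 = 32.5 (n_1 = 5)
R_2 = 32.5 (n_2 = 5)
R_3 = 43.5 (n_3 = 4)
R_4 = 62.5 (n_4 = 4)
Step 3: H = 12/(N(N+1)) * sum(R_i^2/n_i) - 3(N+1)
     = 12/(18*19) * (32.5^2/5 + 32.5^2/5 + 43.5^2/4 + 62.5^2/4) - 3*19
     = 0.035088 * 1872.12 - 57
     = 8.688596.
Step 4: Ties present; correction factor C = 1 - 12/(18^3 - 18) = 0.997936. Corrected H = 8.688596 / 0.997936 = 8.706567.
Step 5: Under H0, H ~ chi^2(3); p-value = 0.033458.
Step 6: alpha = 0.1. reject H0.

H = 8.7066, df = 3, p = 0.033458, reject H0.


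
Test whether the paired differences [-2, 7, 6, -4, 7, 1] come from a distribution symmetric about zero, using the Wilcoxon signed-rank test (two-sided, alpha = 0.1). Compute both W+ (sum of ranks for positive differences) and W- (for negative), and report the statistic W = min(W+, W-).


Step 1: Drop any zero differences (none here) and take |d_i|.
|d| = [2, 7, 6, 4, 7, 1]
Step 2: Midrank |d_i| (ties get averaged ranks).
ranks: |2|->2, |7|->5.5, |6|->4, |4|->3, |7|->5.5, |1|->1
Step 3: Attach original signs; sum ranks with positive sign and with negative sign.
W+ = 5.5 + 4 + 5.5 + 1 = 16
W- = 2 + 3 = 5
(Check: W+ + W- = 21 should equal n(n+1)/2 = 21.)
Step 4: Test statistic W = min(W+, W-) = 5.
Step 5: Ties in |d|, so use the tie-corrected normal approximation.
        E[W] = n(n+1)/4 = 6*7/4 = 10.5.
        Tie groups: |d|=7 (t=2); sum(t^3 - t) = 6.
        Var[W] = n(n+1)(2n+1)/24 - sum(t^3-t)/48 = 546/24 - 6/48 = 22.625.
        z = (W - E[W]) / sqrt(Var[W]) = (5 - 10.5) / 4.7566 = -1.1563.
        Two-sided p = 2*Phi(z) = 0.247561.
Step 6: alpha = 0.1. fail to reject H0.

W+ = 16, W- = 5, W = min = 5, p = 0.247561, fail to reject H0.


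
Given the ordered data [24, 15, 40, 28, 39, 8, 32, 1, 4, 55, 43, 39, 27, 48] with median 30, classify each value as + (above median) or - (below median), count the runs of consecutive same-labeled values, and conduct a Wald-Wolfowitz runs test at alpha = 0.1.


Step 1: Compute median = 30; label A = above, B = below.
Labels in order: BBABABABBAAABA  (n_A = 7, n_B = 7)
Step 2: Count runs R = 10.
Step 3: Under H0 (random ordering), E[R] = 2*n_A*n_B/(n_A+n_B) + 1 = 2*7*7/14 + 1 = 8.0000.
        Var[R] = 2*n_A*n_B*(2*n_A*n_B - n_A - n_B) / ((n_A+n_B)^2 * (n_A+n_B-1)) = 8232/2548 = 3.2308.
        SD[R] = 1.7974.
Step 4: Continuity-corrected z = (R - 0.5 - E[R]) / SD[R] = (10 - 0.5 - 8.0000) / 1.7974 = 0.8345.
Step 5: Two-sided p-value via normal approximation = 2*(1 - Phi(|z|)) = 0.403986.
Step 6: alpha = 0.1. fail to reject H0.

R = 10, z = 0.8345, p = 0.403986, fail to reject H0.


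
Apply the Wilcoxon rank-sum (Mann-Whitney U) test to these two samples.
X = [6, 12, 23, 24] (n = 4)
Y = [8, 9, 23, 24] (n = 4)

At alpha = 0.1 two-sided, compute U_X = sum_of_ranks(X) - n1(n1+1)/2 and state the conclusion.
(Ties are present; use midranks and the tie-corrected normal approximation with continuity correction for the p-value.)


Step 1: Combine and sort all 8 observations; assign midranks.
sorted (value, group): (6,X), (8,Y), (9,Y), (12,X), (23,X), (23,Y), (24,X), (24,Y)
ranks: 6->1, 8->2, 9->3, 12->4, 23->5.5, 23->5.5, 24->7.5, 24->7.5
Step 2: Rank sum for X: R1 = 1 + 4 + 5.5 + 7.5 = 18.
Step 3: U_X = R1 - n1(n1+1)/2 = 18 - 4*5/2 = 18 - 10 = 8.
       U_Y = n1*n2 - U_X = 16 - 8 = 8.
Step 4: Ties are present, so use the tie-corrected normal approximation (with continuity correction) for the p-value.
Step 5: p-value = 1.000000; compare to alpha = 0.1. fail to reject H0.

U_X = 8, p = 1.000000, fail to reject H0 at alpha = 0.1.


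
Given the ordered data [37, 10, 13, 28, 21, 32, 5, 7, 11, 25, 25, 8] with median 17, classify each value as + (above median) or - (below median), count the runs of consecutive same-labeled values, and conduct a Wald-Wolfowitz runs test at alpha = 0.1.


Step 1: Compute median = 17; label A = above, B = below.
Labels in order: ABBAAABBBAAB  (n_A = 6, n_B = 6)
Step 2: Count runs R = 6.
Step 3: Under H0 (random ordering), E[R] = 2*n_A*n_B/(n_A+n_B) + 1 = 2*6*6/12 + 1 = 7.0000.
        Var[R] = 2*n_A*n_B*(2*n_A*n_B - n_A - n_B) / ((n_A+n_B)^2 * (n_A+n_B-1)) = 4320/1584 = 2.7273.
        SD[R] = 1.6514.
Step 4: Continuity-corrected z = (R + 0.5 - E[R]) / SD[R] = (6 + 0.5 - 7.0000) / 1.6514 = -0.3028.
Step 5: Two-sided p-value via normal approximation = 2*(1 - Phi(|z|)) = 0.762069.
Step 6: alpha = 0.1. fail to reject H0.

R = 6, z = -0.3028, p = 0.762069, fail to reject H0.


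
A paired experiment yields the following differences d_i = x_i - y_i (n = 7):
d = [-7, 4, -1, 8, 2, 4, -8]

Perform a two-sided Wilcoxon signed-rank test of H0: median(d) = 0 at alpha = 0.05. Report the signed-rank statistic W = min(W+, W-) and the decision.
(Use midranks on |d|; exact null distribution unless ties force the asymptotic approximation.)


Step 1: Drop any zero differences (none here) and take |d_i|.
|d| = [7, 4, 1, 8, 2, 4, 8]
Step 2: Midrank |d_i| (ties get averaged ranks).
ranks: |7|->5, |4|->3.5, |1|->1, |8|->6.5, |2|->2, |4|->3.5, |8|->6.5
Step 3: Attach original signs; sum ranks with positive sign and with negative sign.
W+ = 3.5 + 6.5 + 2 + 3.5 = 15.5
W- = 5 + 1 + 6.5 = 12.5
(Check: W+ + W- = 28 should equal n(n+1)/2 = 28.)
Step 4: Test statistic W = min(W+, W-) = 12.5.
Step 5: Ties in |d|, so use the tie-corrected normal approximation.
        E[W] = n(n+1)/4 = 7*8/4 = 14.
        Tie groups: |d|=4 (t=2), |d|=8 (t=2); sum(t^3 - t) = 12.
        Var[W] = n(n+1)(2n+1)/24 - sum(t^3-t)/48 = 840/24 - 12/48 = 34.75.
        z = (W - E[W]) / sqrt(Var[W]) = (12.5 - 14) / 5.8949 = -0.2545.
        Two-sided p = 2*Phi(z) = 0.799143.
Step 6: alpha = 0.05. fail to reject H0.

W+ = 15.5, W- = 12.5, W = min = 12.5, p = 0.799143, fail to reject H0.


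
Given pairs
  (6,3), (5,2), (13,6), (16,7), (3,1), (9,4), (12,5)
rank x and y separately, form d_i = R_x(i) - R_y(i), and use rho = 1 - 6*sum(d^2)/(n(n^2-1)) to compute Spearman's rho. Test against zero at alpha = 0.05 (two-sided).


Step 1: Rank x and y separately (midranks; no ties here).
rank(x): 6->3, 5->2, 13->6, 16->7, 3->1, 9->4, 12->5
rank(y): 3->3, 2->2, 6->6, 7->7, 1->1, 4->4, 5->5
Step 2: d_i = R_x(i) - R_y(i); compute d_i^2.
  (3-3)^2=0, (2-2)^2=0, (6-6)^2=0, (7-7)^2=0, (1-1)^2=0, (4-4)^2=0, (5-5)^2=0
sum(d^2) = 0.
Step 3: rho = 1 - 6*0 / (7*(7^2 - 1)) = 1 - 0/336 = 1.000000.
Step 5: Two-sided p-value from the t-distribution with 5 df = 0.000000.
Step 6: alpha = 0.05. reject H0.

rho = 1.0000, p = 0.000000, reject H0 at alpha = 0.05.


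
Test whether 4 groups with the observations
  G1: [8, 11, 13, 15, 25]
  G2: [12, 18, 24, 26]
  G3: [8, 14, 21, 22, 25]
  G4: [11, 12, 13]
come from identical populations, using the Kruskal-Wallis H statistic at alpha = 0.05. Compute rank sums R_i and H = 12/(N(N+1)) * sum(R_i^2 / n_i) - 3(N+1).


Step 1: Combine all N = 17 observations and assign midranks.
sorted (value, group, rank): (8,G1,1.5), (8,G3,1.5), (11,G1,3.5), (11,G4,3.5), (12,G2,5.5), (12,G4,5.5), (13,G1,7.5), (13,G4,7.5), (14,G3,9), (15,G1,10), (18,G2,11), (21,G3,12), (22,G3,13), (24,G2,14), (25,G1,15.5), (25,G3,15.5), (26,G2,17)
Step 2: Sum ranks within each group.
R_1 = 38 (n_1 = 5)
R_2 = 47.5 (n_2 = 4)
R_3 = 51 (n_3 = 5)
R_4 = 16.5 (n_4 = 3)
Step 3: H = 12/(N(N+1)) * sum(R_i^2/n_i) - 3(N+1)
     = 12/(17*18) * (38^2/5 + 47.5^2/4 + 51^2/5 + 16.5^2/3) - 3*18
     = 0.039216 * 1463.81 - 54
     = 3.404412.
Step 4: Ties present; correction factor C = 1 - 30/(17^3 - 17) = 0.993873. Corrected H = 3.404412 / 0.993873 = 3.425401.
Step 5: Under H0, H ~ chi^2(3); p-value = 0.330567.
Step 6: alpha = 0.05. fail to reject H0.

H = 3.4254, df = 3, p = 0.330567, fail to reject H0.


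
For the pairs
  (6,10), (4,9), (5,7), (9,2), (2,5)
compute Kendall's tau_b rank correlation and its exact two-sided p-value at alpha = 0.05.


Step 1: Enumerate the 10 unordered pairs (i,j) with i<j and classify each by sign(x_j-x_i) * sign(y_j-y_i).
  (1,2):dx=-2,dy=-1->C; (1,3):dx=-1,dy=-3->C; (1,4):dx=+3,dy=-8->D; (1,5):dx=-4,dy=-5->C
  (2,3):dx=+1,dy=-2->D; (2,4):dx=+5,dy=-7->D; (2,5):dx=-2,dy=-4->C; (3,4):dx=+4,dy=-5->D
  (3,5):dx=-3,dy=-2->C; (4,5):dx=-7,dy=+3->D
Step 2: C = 5, D = 5, total pairs = 10.
Step 3: tau = (C - D)/(n(n-1)/2) = (5 - 5)/10 = 0.000000.
Step 4: Exact two-sided p-value (enumerate n! = 120 permutations of y under H0): p = 1.000000.
Step 5: alpha = 0.05. fail to reject H0.

tau_b = 0.0000 (C=5, D=5), p = 1.000000, fail to reject H0.


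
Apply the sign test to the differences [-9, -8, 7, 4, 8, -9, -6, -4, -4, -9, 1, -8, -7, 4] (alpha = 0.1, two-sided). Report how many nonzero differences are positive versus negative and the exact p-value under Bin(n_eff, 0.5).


Step 1: Discard zero differences. Original n = 14; n_eff = number of nonzero differences = 14.
Nonzero differences (with sign): -9, -8, +7, +4, +8, -9, -6, -4, -4, -9, +1, -8, -7, +4
Step 2: Count signs: positive = 5, negative = 9.
Step 3: Under H0: P(positive) = 0.5, so the number of positives S ~ Bin(14, 0.5).
Step 4: Two-sided exact p-value = sum of Bin(14,0.5) probabilities at or below the observed probability = 0.423950.
Step 5: alpha = 0.1. fail to reject H0.

n_eff = 14, pos = 5, neg = 9, p = 0.423950, fail to reject H0.


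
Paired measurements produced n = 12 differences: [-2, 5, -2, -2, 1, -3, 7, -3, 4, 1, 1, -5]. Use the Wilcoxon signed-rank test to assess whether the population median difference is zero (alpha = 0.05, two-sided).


Step 1: Drop any zero differences (none here) and take |d_i|.
|d| = [2, 5, 2, 2, 1, 3, 7, 3, 4, 1, 1, 5]
Step 2: Midrank |d_i| (ties get averaged ranks).
ranks: |2|->5, |5|->10.5, |2|->5, |2|->5, |1|->2, |3|->7.5, |7|->12, |3|->7.5, |4|->9, |1|->2, |1|->2, |5|->10.5
Step 3: Attach original signs; sum ranks with positive sign and with negative sign.
W+ = 10.5 + 2 + 12 + 9 + 2 + 2 = 37.5
W- = 5 + 5 + 5 + 7.5 + 7.5 + 10.5 = 40.5
(Check: W+ + W- = 78 should equal n(n+1)/2 = 78.)
Step 4: Test statistic W = min(W+, W-) = 37.5.
Step 5: Ties in |d|, so use the tie-corrected normal approximation.
        E[W] = n(n+1)/4 = 12*13/4 = 39.
        Tie groups: |d|=1 (t=3), |d|=2 (t=3), |d|=3 (t=2), |d|=5 (t=2); sum(t^3 - t) = 60.
        Var[W] = n(n+1)(2n+1)/24 - sum(t^3-t)/48 = 3900/24 - 60/48 = 161.25.
        z = (W - E[W]) / sqrt(Var[W]) = (37.5 - 39) / 12.6984 = -0.1181.
        Two-sided p = 2*Phi(z) = 0.905969.
Step 6: alpha = 0.05. fail to reject H0.

W+ = 37.5, W- = 40.5, W = min = 37.5, p = 0.905969, fail to reject H0.


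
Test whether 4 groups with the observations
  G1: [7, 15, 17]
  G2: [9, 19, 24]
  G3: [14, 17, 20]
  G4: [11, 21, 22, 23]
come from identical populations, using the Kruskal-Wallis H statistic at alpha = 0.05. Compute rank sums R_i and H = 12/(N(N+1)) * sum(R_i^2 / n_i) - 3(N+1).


Step 1: Combine all N = 13 observations and assign midranks.
sorted (value, group, rank): (7,G1,1), (9,G2,2), (11,G4,3), (14,G3,4), (15,G1,5), (17,G1,6.5), (17,G3,6.5), (19,G2,8), (20,G3,9), (21,G4,10), (22,G4,11), (23,G4,12), (24,G2,13)
Step 2: Sum ranks within each group.
R_1 = 12.5 (n_1 = 3)
R_2 = 23 (n_2 = 3)
R_3 = 19.5 (n_3 = 3)
R_4 = 36 (n_4 = 4)
Step 3: H = 12/(N(N+1)) * sum(R_i^2/n_i) - 3(N+1)
     = 12/(13*14) * (12.5^2/3 + 23^2/3 + 19.5^2/3 + 36^2/4) - 3*14
     = 0.065934 * 679.167 - 42
     = 2.780220.
Step 4: Ties present; correction factor C = 1 - 6/(13^3 - 13) = 0.997253. Corrected H = 2.780220 / 0.997253 = 2.787879.
Step 5: Under H0, H ~ chi^2(3); p-value = 0.425499.
Step 6: alpha = 0.05. fail to reject H0.

H = 2.7879, df = 3, p = 0.425499, fail to reject H0.


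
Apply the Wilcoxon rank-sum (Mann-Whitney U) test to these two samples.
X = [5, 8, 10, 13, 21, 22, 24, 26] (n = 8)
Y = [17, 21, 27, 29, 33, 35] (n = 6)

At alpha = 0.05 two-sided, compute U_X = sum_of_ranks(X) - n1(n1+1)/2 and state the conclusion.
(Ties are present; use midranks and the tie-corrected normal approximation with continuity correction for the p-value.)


Step 1: Combine and sort all 14 observations; assign midranks.
sorted (value, group): (5,X), (8,X), (10,X), (13,X), (17,Y), (21,X), (21,Y), (22,X), (24,X), (26,X), (27,Y), (29,Y), (33,Y), (35,Y)
ranks: 5->1, 8->2, 10->3, 13->4, 17->5, 21->6.5, 21->6.5, 22->8, 24->9, 26->10, 27->11, 29->12, 33->13, 35->14
Step 2: Rank sum for X: R1 = 1 + 2 + 3 + 4 + 6.5 + 8 + 9 + 10 = 43.5.
Step 3: U_X = R1 - n1(n1+1)/2 = 43.5 - 8*9/2 = 43.5 - 36 = 7.5.
       U_Y = n1*n2 - U_X = 48 - 7.5 = 40.5.
Step 4: Ties are present, so use the tie-corrected normal approximation (with continuity correction) for the p-value.
Step 5: p-value = 0.038653; compare to alpha = 0.05. reject H0.

U_X = 7.5, p = 0.038653, reject H0 at alpha = 0.05.


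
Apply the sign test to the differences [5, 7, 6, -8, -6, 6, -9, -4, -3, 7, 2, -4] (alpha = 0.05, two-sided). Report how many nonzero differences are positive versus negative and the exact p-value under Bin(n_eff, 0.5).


Step 1: Discard zero differences. Original n = 12; n_eff = number of nonzero differences = 12.
Nonzero differences (with sign): +5, +7, +6, -8, -6, +6, -9, -4, -3, +7, +2, -4
Step 2: Count signs: positive = 6, negative = 6.
Step 3: Under H0: P(positive) = 0.5, so the number of positives S ~ Bin(12, 0.5).
Step 4: Two-sided exact p-value = sum of Bin(12,0.5) probabilities at or below the observed probability = 1.000000.
Step 5: alpha = 0.05. fail to reject H0.

n_eff = 12, pos = 6, neg = 6, p = 1.000000, fail to reject H0.


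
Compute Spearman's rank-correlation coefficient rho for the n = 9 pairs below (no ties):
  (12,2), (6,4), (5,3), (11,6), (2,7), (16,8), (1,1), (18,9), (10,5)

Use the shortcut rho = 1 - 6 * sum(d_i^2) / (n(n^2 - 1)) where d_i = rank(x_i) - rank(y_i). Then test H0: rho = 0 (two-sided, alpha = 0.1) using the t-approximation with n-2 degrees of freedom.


Step 1: Rank x and y separately (midranks; no ties here).
rank(x): 12->7, 6->4, 5->3, 11->6, 2->2, 16->8, 1->1, 18->9, 10->5
rank(y): 2->2, 4->4, 3->3, 6->6, 7->7, 8->8, 1->1, 9->9, 5->5
Step 2: d_i = R_x(i) - R_y(i); compute d_i^2.
  (7-2)^2=25, (4-4)^2=0, (3-3)^2=0, (6-6)^2=0, (2-7)^2=25, (8-8)^2=0, (1-1)^2=0, (9-9)^2=0, (5-5)^2=0
sum(d^2) = 50.
Step 3: rho = 1 - 6*50 / (9*(9^2 - 1)) = 1 - 300/720 = 0.583333.
Step 4: Under H0, t = rho * sqrt((n-2)/(1-rho^2)) = 1.9001 ~ t(7).
Step 5: Two-sided p-value from the t-distribution with 7 df = 0.099186.
Step 6: alpha = 0.1. reject H0.

rho = 0.5833, p = 0.099186, reject H0 at alpha = 0.1.


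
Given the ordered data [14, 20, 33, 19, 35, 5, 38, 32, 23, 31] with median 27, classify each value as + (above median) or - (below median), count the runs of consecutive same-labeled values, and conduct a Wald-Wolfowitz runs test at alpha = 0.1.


Step 1: Compute median = 27; label A = above, B = below.
Labels in order: BBABABAABA  (n_A = 5, n_B = 5)
Step 2: Count runs R = 8.
Step 3: Under H0 (random ordering), E[R] = 2*n_A*n_B/(n_A+n_B) + 1 = 2*5*5/10 + 1 = 6.0000.
        Var[R] = 2*n_A*n_B*(2*n_A*n_B - n_A - n_B) / ((n_A+n_B)^2 * (n_A+n_B-1)) = 2000/900 = 2.2222.
        SD[R] = 1.4907.
Step 4: Continuity-corrected z = (R - 0.5 - E[R]) / SD[R] = (8 - 0.5 - 6.0000) / 1.4907 = 1.0062.
Step 5: Two-sided p-value via normal approximation = 2*(1 - Phi(|z|)) = 0.314305.
Step 6: alpha = 0.1. fail to reject H0.

R = 8, z = 1.0062, p = 0.314305, fail to reject H0.


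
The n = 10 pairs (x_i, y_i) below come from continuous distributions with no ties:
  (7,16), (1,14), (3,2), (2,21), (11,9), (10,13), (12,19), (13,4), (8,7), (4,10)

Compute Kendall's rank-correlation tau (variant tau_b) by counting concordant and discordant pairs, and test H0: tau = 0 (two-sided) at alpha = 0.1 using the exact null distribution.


Step 1: Enumerate the 45 unordered pairs (i,j) with i<j and classify each by sign(x_j-x_i) * sign(y_j-y_i).
  (1,2):dx=-6,dy=-2->C; (1,3):dx=-4,dy=-14->C; (1,4):dx=-5,dy=+5->D; (1,5):dx=+4,dy=-7->D
  (1,6):dx=+3,dy=-3->D; (1,7):dx=+5,dy=+3->C; (1,8):dx=+6,dy=-12->D; (1,9):dx=+1,dy=-9->D
  (1,10):dx=-3,dy=-6->C; (2,3):dx=+2,dy=-12->D; (2,4):dx=+1,dy=+7->C; (2,5):dx=+10,dy=-5->D
  (2,6):dx=+9,dy=-1->D; (2,7):dx=+11,dy=+5->C; (2,8):dx=+12,dy=-10->D; (2,9):dx=+7,dy=-7->D
  (2,10):dx=+3,dy=-4->D; (3,4):dx=-1,dy=+19->D; (3,5):dx=+8,dy=+7->C; (3,6):dx=+7,dy=+11->C
  (3,7):dx=+9,dy=+17->C; (3,8):dx=+10,dy=+2->C; (3,9):dx=+5,dy=+5->C; (3,10):dx=+1,dy=+8->C
  (4,5):dx=+9,dy=-12->D; (4,6):dx=+8,dy=-8->D; (4,7):dx=+10,dy=-2->D; (4,8):dx=+11,dy=-17->D
  (4,9):dx=+6,dy=-14->D; (4,10):dx=+2,dy=-11->D; (5,6):dx=-1,dy=+4->D; (5,7):dx=+1,dy=+10->C
  (5,8):dx=+2,dy=-5->D; (5,9):dx=-3,dy=-2->C; (5,10):dx=-7,dy=+1->D; (6,7):dx=+2,dy=+6->C
  (6,8):dx=+3,dy=-9->D; (6,9):dx=-2,dy=-6->C; (6,10):dx=-6,dy=-3->C; (7,8):dx=+1,dy=-15->D
  (7,9):dx=-4,dy=-12->C; (7,10):dx=-8,dy=-9->C; (8,9):dx=-5,dy=+3->D; (8,10):dx=-9,dy=+6->D
  (9,10):dx=-4,dy=+3->D
Step 2: C = 19, D = 26, total pairs = 45.
Step 3: tau = (C - D)/(n(n-1)/2) = (19 - 26)/45 = -0.155556.
Step 4: Exact two-sided p-value (enumerate n! = 3628800 permutations of y under H0): p = 0.600654.
Step 5: alpha = 0.1. fail to reject H0.

tau_b = -0.1556 (C=19, D=26), p = 0.600654, fail to reject H0.


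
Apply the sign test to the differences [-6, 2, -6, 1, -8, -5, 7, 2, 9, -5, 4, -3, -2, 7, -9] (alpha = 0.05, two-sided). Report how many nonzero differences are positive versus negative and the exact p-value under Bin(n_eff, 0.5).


Step 1: Discard zero differences. Original n = 15; n_eff = number of nonzero differences = 15.
Nonzero differences (with sign): -6, +2, -6, +1, -8, -5, +7, +2, +9, -5, +4, -3, -2, +7, -9
Step 2: Count signs: positive = 7, negative = 8.
Step 3: Under H0: P(positive) = 0.5, so the number of positives S ~ Bin(15, 0.5).
Step 4: Two-sided exact p-value = sum of Bin(15,0.5) probabilities at or below the observed probability = 1.000000.
Step 5: alpha = 0.05. fail to reject H0.

n_eff = 15, pos = 7, neg = 8, p = 1.000000, fail to reject H0.


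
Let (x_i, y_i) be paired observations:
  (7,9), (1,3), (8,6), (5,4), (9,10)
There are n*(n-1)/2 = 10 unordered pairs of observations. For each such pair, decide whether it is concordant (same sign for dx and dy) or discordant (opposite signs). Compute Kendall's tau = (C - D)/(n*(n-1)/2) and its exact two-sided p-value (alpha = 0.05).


Step 1: Enumerate the 10 unordered pairs (i,j) with i<j and classify each by sign(x_j-x_i) * sign(y_j-y_i).
  (1,2):dx=-6,dy=-6->C; (1,3):dx=+1,dy=-3->D; (1,4):dx=-2,dy=-5->C; (1,5):dx=+2,dy=+1->C
  (2,3):dx=+7,dy=+3->C; (2,4):dx=+4,dy=+1->C; (2,5):dx=+8,dy=+7->C; (3,4):dx=-3,dy=-2->C
  (3,5):dx=+1,dy=+4->C; (4,5):dx=+4,dy=+6->C
Step 2: C = 9, D = 1, total pairs = 10.
Step 3: tau = (C - D)/(n(n-1)/2) = (9 - 1)/10 = 0.800000.
Step 4: Exact two-sided p-value (enumerate n! = 120 permutations of y under H0): p = 0.083333.
Step 5: alpha = 0.05. fail to reject H0.

tau_b = 0.8000 (C=9, D=1), p = 0.083333, fail to reject H0.


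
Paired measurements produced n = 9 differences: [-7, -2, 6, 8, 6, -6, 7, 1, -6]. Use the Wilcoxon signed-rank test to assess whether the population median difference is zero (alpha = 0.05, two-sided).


Step 1: Drop any zero differences (none here) and take |d_i|.
|d| = [7, 2, 6, 8, 6, 6, 7, 1, 6]
Step 2: Midrank |d_i| (ties get averaged ranks).
ranks: |7|->7.5, |2|->2, |6|->4.5, |8|->9, |6|->4.5, |6|->4.5, |7|->7.5, |1|->1, |6|->4.5
Step 3: Attach original signs; sum ranks with positive sign and with negative sign.
W+ = 4.5 + 9 + 4.5 + 7.5 + 1 = 26.5
W- = 7.5 + 2 + 4.5 + 4.5 = 18.5
(Check: W+ + W- = 45 should equal n(n+1)/2 = 45.)
Step 4: Test statistic W = min(W+, W-) = 18.5.
Step 5: Ties in |d|, so use the tie-corrected normal approximation.
        E[W] = n(n+1)/4 = 9*10/4 = 22.5.
        Tie groups: |d|=6 (t=4), |d|=7 (t=2); sum(t^3 - t) = 66.
        Var[W] = n(n+1)(2n+1)/24 - sum(t^3-t)/48 = 1710/24 - 66/48 = 69.875.
        z = (W - E[W]) / sqrt(Var[W]) = (18.5 - 22.5) / 8.3591 = -0.4785.
        Two-sided p = 2*Phi(z) = 0.632281.
Step 6: alpha = 0.05. fail to reject H0.

W+ = 26.5, W- = 18.5, W = min = 18.5, p = 0.632281, fail to reject H0.


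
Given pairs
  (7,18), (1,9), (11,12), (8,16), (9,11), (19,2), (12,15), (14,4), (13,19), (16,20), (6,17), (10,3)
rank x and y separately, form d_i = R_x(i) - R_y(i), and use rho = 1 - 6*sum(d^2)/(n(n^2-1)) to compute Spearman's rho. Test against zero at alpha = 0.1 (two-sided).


Step 1: Rank x and y separately (midranks; no ties here).
rank(x): 7->3, 1->1, 11->7, 8->4, 9->5, 19->12, 12->8, 14->10, 13->9, 16->11, 6->2, 10->6
rank(y): 18->10, 9->4, 12->6, 16->8, 11->5, 2->1, 15->7, 4->3, 19->11, 20->12, 17->9, 3->2
Step 2: d_i = R_x(i) - R_y(i); compute d_i^2.
  (3-10)^2=49, (1-4)^2=9, (7-6)^2=1, (4-8)^2=16, (5-5)^2=0, (12-1)^2=121, (8-7)^2=1, (10-3)^2=49, (9-11)^2=4, (11-12)^2=1, (2-9)^2=49, (6-2)^2=16
sum(d^2) = 316.
Step 3: rho = 1 - 6*316 / (12*(12^2 - 1)) = 1 - 1896/1716 = -0.104895.
Step 4: Under H0, t = rho * sqrt((n-2)/(1-rho^2)) = -0.3335 ~ t(10).
Step 5: Two-sided p-value from the t-distribution with 10 df = 0.745609.
Step 6: alpha = 0.1. fail to reject H0.

rho = -0.1049, p = 0.745609, fail to reject H0 at alpha = 0.1.


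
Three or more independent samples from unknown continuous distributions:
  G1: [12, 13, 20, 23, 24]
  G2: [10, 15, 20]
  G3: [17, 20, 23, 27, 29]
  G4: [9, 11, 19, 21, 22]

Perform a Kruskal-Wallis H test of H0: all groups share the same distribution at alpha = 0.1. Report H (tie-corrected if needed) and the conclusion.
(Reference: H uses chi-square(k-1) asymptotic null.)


Step 1: Combine all N = 18 observations and assign midranks.
sorted (value, group, rank): (9,G4,1), (10,G2,2), (11,G4,3), (12,G1,4), (13,G1,5), (15,G2,6), (17,G3,7), (19,G4,8), (20,G1,10), (20,G2,10), (20,G3,10), (21,G4,12), (22,G4,13), (23,G1,14.5), (23,G3,14.5), (24,G1,16), (27,G3,17), (29,G3,18)
Step 2: Sum ranks within each group.
R_1 = 49.5 (n_1 = 5)
R_2 = 18 (n_2 = 3)
R_3 = 66.5 (n_3 = 5)
R_4 = 37 (n_4 = 5)
Step 3: H = 12/(N(N+1)) * sum(R_i^2/n_i) - 3(N+1)
     = 12/(18*19) * (49.5^2/5 + 18^2/3 + 66.5^2/5 + 37^2/5) - 3*19
     = 0.035088 * 1756.3 - 57
     = 4.624561.
Step 4: Ties present; correction factor C = 1 - 30/(18^3 - 18) = 0.994840. Corrected H = 4.624561 / 0.994840 = 4.648548.
Step 5: Under H0, H ~ chi^2(3); p-value = 0.199417.
Step 6: alpha = 0.1. fail to reject H0.

H = 4.6485, df = 3, p = 0.199417, fail to reject H0.


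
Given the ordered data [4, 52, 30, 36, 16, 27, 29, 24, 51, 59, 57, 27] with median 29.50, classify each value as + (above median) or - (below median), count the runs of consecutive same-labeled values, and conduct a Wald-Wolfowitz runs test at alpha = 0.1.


Step 1: Compute median = 29.50; label A = above, B = below.
Labels in order: BAAABBBBAAAB  (n_A = 6, n_B = 6)
Step 2: Count runs R = 5.
Step 3: Under H0 (random ordering), E[R] = 2*n_A*n_B/(n_A+n_B) + 1 = 2*6*6/12 + 1 = 7.0000.
        Var[R] = 2*n_A*n_B*(2*n_A*n_B - n_A - n_B) / ((n_A+n_B)^2 * (n_A+n_B-1)) = 4320/1584 = 2.7273.
        SD[R] = 1.6514.
Step 4: Continuity-corrected z = (R + 0.5 - E[R]) / SD[R] = (5 + 0.5 - 7.0000) / 1.6514 = -0.9083.
Step 5: Two-sided p-value via normal approximation = 2*(1 - Phi(|z|)) = 0.363722.
Step 6: alpha = 0.1. fail to reject H0.

R = 5, z = -0.9083, p = 0.363722, fail to reject H0.


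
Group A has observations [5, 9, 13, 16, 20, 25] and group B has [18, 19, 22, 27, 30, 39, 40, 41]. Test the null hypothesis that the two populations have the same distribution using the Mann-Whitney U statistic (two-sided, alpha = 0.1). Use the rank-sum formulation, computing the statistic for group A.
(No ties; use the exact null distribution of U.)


Step 1: Combine and sort all 14 observations; assign midranks.
sorted (value, group): (5,X), (9,X), (13,X), (16,X), (18,Y), (19,Y), (20,X), (22,Y), (25,X), (27,Y), (30,Y), (39,Y), (40,Y), (41,Y)
ranks: 5->1, 9->2, 13->3, 16->4, 18->5, 19->6, 20->7, 22->8, 25->9, 27->10, 30->11, 39->12, 40->13, 41->14
Step 2: Rank sum for X: R1 = 1 + 2 + 3 + 4 + 7 + 9 = 26.
Step 3: U_X = R1 - n1(n1+1)/2 = 26 - 6*7/2 = 26 - 21 = 5.
       U_Y = n1*n2 - U_X = 48 - 5 = 43.
Step 4: No ties, so the exact null distribution of U (based on enumerating the C(14,6) = 3003 equally likely rank assignments) gives the two-sided p-value.
Step 5: p-value = 0.012654; compare to alpha = 0.1. reject H0.

U_X = 5, p = 0.012654, reject H0 at alpha = 0.1.


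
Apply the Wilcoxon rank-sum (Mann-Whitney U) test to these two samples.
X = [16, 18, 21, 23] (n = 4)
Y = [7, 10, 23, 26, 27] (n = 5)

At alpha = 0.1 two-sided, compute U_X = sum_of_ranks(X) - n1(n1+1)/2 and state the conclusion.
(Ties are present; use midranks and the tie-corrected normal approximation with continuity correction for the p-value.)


Step 1: Combine and sort all 9 observations; assign midranks.
sorted (value, group): (7,Y), (10,Y), (16,X), (18,X), (21,X), (23,X), (23,Y), (26,Y), (27,Y)
ranks: 7->1, 10->2, 16->3, 18->4, 21->5, 23->6.5, 23->6.5, 26->8, 27->9
Step 2: Rank sum for X: R1 = 3 + 4 + 5 + 6.5 = 18.5.
Step 3: U_X = R1 - n1(n1+1)/2 = 18.5 - 4*5/2 = 18.5 - 10 = 8.5.
       U_Y = n1*n2 - U_X = 20 - 8.5 = 11.5.
Step 4: Ties are present, so use the tie-corrected normal approximation (with continuity correction) for the p-value.
Step 5: p-value = 0.805701; compare to alpha = 0.1. fail to reject H0.

U_X = 8.5, p = 0.805701, fail to reject H0 at alpha = 0.1.


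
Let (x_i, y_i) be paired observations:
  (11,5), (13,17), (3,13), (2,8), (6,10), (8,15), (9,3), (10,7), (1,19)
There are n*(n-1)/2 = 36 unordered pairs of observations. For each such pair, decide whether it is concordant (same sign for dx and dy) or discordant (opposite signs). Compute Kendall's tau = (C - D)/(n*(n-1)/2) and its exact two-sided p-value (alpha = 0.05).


Step 1: Enumerate the 36 unordered pairs (i,j) with i<j and classify each by sign(x_j-x_i) * sign(y_j-y_i).
  (1,2):dx=+2,dy=+12->C; (1,3):dx=-8,dy=+8->D; (1,4):dx=-9,dy=+3->D; (1,5):dx=-5,dy=+5->D
  (1,6):dx=-3,dy=+10->D; (1,7):dx=-2,dy=-2->C; (1,8):dx=-1,dy=+2->D; (1,9):dx=-10,dy=+14->D
  (2,3):dx=-10,dy=-4->C; (2,4):dx=-11,dy=-9->C; (2,5):dx=-7,dy=-7->C; (2,6):dx=-5,dy=-2->C
  (2,7):dx=-4,dy=-14->C; (2,8):dx=-3,dy=-10->C; (2,9):dx=-12,dy=+2->D; (3,4):dx=-1,dy=-5->C
  (3,5):dx=+3,dy=-3->D; (3,6):dx=+5,dy=+2->C; (3,7):dx=+6,dy=-10->D; (3,8):dx=+7,dy=-6->D
  (3,9):dx=-2,dy=+6->D; (4,5):dx=+4,dy=+2->C; (4,6):dx=+6,dy=+7->C; (4,7):dx=+7,dy=-5->D
  (4,8):dx=+8,dy=-1->D; (4,9):dx=-1,dy=+11->D; (5,6):dx=+2,dy=+5->C; (5,7):dx=+3,dy=-7->D
  (5,8):dx=+4,dy=-3->D; (5,9):dx=-5,dy=+9->D; (6,7):dx=+1,dy=-12->D; (6,8):dx=+2,dy=-8->D
  (6,9):dx=-7,dy=+4->D; (7,8):dx=+1,dy=+4->C; (7,9):dx=-8,dy=+16->D; (8,9):dx=-9,dy=+12->D
Step 2: C = 14, D = 22, total pairs = 36.
Step 3: tau = (C - D)/(n(n-1)/2) = (14 - 22)/36 = -0.222222.
Step 4: Exact two-sided p-value (enumerate n! = 362880 permutations of y under H0): p = 0.476709.
Step 5: alpha = 0.05. fail to reject H0.

tau_b = -0.2222 (C=14, D=22), p = 0.476709, fail to reject H0.


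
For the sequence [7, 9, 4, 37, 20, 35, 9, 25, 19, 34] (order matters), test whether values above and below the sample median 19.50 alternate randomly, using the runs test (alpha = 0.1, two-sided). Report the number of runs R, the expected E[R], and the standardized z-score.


Step 1: Compute median = 19.50; label A = above, B = below.
Labels in order: BBBAAABABA  (n_A = 5, n_B = 5)
Step 2: Count runs R = 6.
Step 3: Under H0 (random ordering), E[R] = 2*n_A*n_B/(n_A+n_B) + 1 = 2*5*5/10 + 1 = 6.0000.
        Var[R] = 2*n_A*n_B*(2*n_A*n_B - n_A - n_B) / ((n_A+n_B)^2 * (n_A+n_B-1)) = 2000/900 = 2.2222.
        SD[R] = 1.4907.
Step 4: R = E[R], so z = 0 with no continuity correction.
Step 5: Two-sided p-value via normal approximation = 2*(1 - Phi(|z|)) = 1.000000.
Step 6: alpha = 0.1. fail to reject H0.

R = 6, z = 0.0000, p = 1.000000, fail to reject H0.


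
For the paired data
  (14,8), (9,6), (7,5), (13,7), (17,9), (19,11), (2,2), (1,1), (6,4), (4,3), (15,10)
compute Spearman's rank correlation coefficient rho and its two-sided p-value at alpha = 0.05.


Step 1: Rank x and y separately (midranks; no ties here).
rank(x): 14->8, 9->6, 7->5, 13->7, 17->10, 19->11, 2->2, 1->1, 6->4, 4->3, 15->9
rank(y): 8->8, 6->6, 5->5, 7->7, 9->9, 11->11, 2->2, 1->1, 4->4, 3->3, 10->10
Step 2: d_i = R_x(i) - R_y(i); compute d_i^2.
  (8-8)^2=0, (6-6)^2=0, (5-5)^2=0, (7-7)^2=0, (10-9)^2=1, (11-11)^2=0, (2-2)^2=0, (1-1)^2=0, (4-4)^2=0, (3-3)^2=0, (9-10)^2=1
sum(d^2) = 2.
Step 3: rho = 1 - 6*2 / (11*(11^2 - 1)) = 1 - 12/1320 = 0.990909.
Step 4: Under H0, t = rho * sqrt((n-2)/(1-rho^2)) = 22.0966 ~ t(9).
Step 5: Two-sided p-value from the t-distribution with 9 df = 0.000000.
Step 6: alpha = 0.05. reject H0.

rho = 0.9909, p = 0.000000, reject H0 at alpha = 0.05.


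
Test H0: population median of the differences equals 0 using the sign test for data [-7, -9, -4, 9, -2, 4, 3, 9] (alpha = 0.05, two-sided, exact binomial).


Step 1: Discard zero differences. Original n = 8; n_eff = number of nonzero differences = 8.
Nonzero differences (with sign): -7, -9, -4, +9, -2, +4, +3, +9
Step 2: Count signs: positive = 4, negative = 4.
Step 3: Under H0: P(positive) = 0.5, so the number of positives S ~ Bin(8, 0.5).
Step 4: Two-sided exact p-value = sum of Bin(8,0.5) probabilities at or below the observed probability = 1.000000.
Step 5: alpha = 0.05. fail to reject H0.

n_eff = 8, pos = 4, neg = 4, p = 1.000000, fail to reject H0.


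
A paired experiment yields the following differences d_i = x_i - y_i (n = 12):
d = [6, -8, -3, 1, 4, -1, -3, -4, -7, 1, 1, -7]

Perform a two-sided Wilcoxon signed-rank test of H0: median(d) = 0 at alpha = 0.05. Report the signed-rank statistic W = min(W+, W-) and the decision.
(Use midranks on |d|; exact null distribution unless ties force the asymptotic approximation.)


Step 1: Drop any zero differences (none here) and take |d_i|.
|d| = [6, 8, 3, 1, 4, 1, 3, 4, 7, 1, 1, 7]
Step 2: Midrank |d_i| (ties get averaged ranks).
ranks: |6|->9, |8|->12, |3|->5.5, |1|->2.5, |4|->7.5, |1|->2.5, |3|->5.5, |4|->7.5, |7|->10.5, |1|->2.5, |1|->2.5, |7|->10.5
Step 3: Attach original signs; sum ranks with positive sign and with negative sign.
W+ = 9 + 2.5 + 7.5 + 2.5 + 2.5 = 24
W- = 12 + 5.5 + 2.5 + 5.5 + 7.5 + 10.5 + 10.5 = 54
(Check: W+ + W- = 78 should equal n(n+1)/2 = 78.)
Step 4: Test statistic W = min(W+, W-) = 24.
Step 5: Ties in |d|, so use the tie-corrected normal approximation.
        E[W] = n(n+1)/4 = 12*13/4 = 39.
        Tie groups: |d|=1 (t=4), |d|=3 (t=2), |d|=4 (t=2), |d|=7 (t=2); sum(t^3 - t) = 78.
        Var[W] = n(n+1)(2n+1)/24 - sum(t^3-t)/48 = 3900/24 - 78/48 = 160.875.
        z = (W - E[W]) / sqrt(Var[W]) = (24 - 39) / 12.6837 = -1.1826.
        Two-sided p = 2*Phi(z) = 0.236958.
Step 6: alpha = 0.05. fail to reject H0.

W+ = 24, W- = 54, W = min = 24, p = 0.236958, fail to reject H0.


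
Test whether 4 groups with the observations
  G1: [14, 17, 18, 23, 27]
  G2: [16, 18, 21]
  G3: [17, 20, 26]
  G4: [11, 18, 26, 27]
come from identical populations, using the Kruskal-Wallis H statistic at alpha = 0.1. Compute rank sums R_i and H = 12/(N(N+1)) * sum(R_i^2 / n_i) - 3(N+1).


Step 1: Combine all N = 15 observations and assign midranks.
sorted (value, group, rank): (11,G4,1), (14,G1,2), (16,G2,3), (17,G1,4.5), (17,G3,4.5), (18,G1,7), (18,G2,7), (18,G4,7), (20,G3,9), (21,G2,10), (23,G1,11), (26,G3,12.5), (26,G4,12.5), (27,G1,14.5), (27,G4,14.5)
Step 2: Sum ranks within each group.
R_1 = 39 (n_1 = 5)
R_2 = 20 (n_2 = 3)
R_3 = 26 (n_3 = 3)
R_4 = 35 (n_4 = 4)
Step 3: H = 12/(N(N+1)) * sum(R_i^2/n_i) - 3(N+1)
     = 12/(15*16) * (39^2/5 + 20^2/3 + 26^2/3 + 35^2/4) - 3*16
     = 0.050000 * 969.117 - 48
     = 0.455833.
Step 4: Ties present; correction factor C = 1 - 42/(15^3 - 15) = 0.987500. Corrected H = 0.455833 / 0.987500 = 0.461603.
Step 5: Under H0, H ~ chi^2(3); p-value = 0.927242.
Step 6: alpha = 0.1. fail to reject H0.

H = 0.4616, df = 3, p = 0.927242, fail to reject H0.


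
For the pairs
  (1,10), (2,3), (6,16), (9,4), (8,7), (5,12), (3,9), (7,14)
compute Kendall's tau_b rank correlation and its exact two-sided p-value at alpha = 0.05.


Step 1: Enumerate the 28 unordered pairs (i,j) with i<j and classify each by sign(x_j-x_i) * sign(y_j-y_i).
  (1,2):dx=+1,dy=-7->D; (1,3):dx=+5,dy=+6->C; (1,4):dx=+8,dy=-6->D; (1,5):dx=+7,dy=-3->D
  (1,6):dx=+4,dy=+2->C; (1,7):dx=+2,dy=-1->D; (1,8):dx=+6,dy=+4->C; (2,3):dx=+4,dy=+13->C
  (2,4):dx=+7,dy=+1->C; (2,5):dx=+6,dy=+4->C; (2,6):dx=+3,dy=+9->C; (2,7):dx=+1,dy=+6->C
  (2,8):dx=+5,dy=+11->C; (3,4):dx=+3,dy=-12->D; (3,5):dx=+2,dy=-9->D; (3,6):dx=-1,dy=-4->C
  (3,7):dx=-3,dy=-7->C; (3,8):dx=+1,dy=-2->D; (4,5):dx=-1,dy=+3->D; (4,6):dx=-4,dy=+8->D
  (4,7):dx=-6,dy=+5->D; (4,8):dx=-2,dy=+10->D; (5,6):dx=-3,dy=+5->D; (5,7):dx=-5,dy=+2->D
  (5,8):dx=-1,dy=+7->D; (6,7):dx=-2,dy=-3->C; (6,8):dx=+2,dy=+2->C; (7,8):dx=+4,dy=+5->C
Step 2: C = 14, D = 14, total pairs = 28.
Step 3: tau = (C - D)/(n(n-1)/2) = (14 - 14)/28 = 0.000000.
Step 4: Exact two-sided p-value (enumerate n! = 40320 permutations of y under H0): p = 1.000000.
Step 5: alpha = 0.05. fail to reject H0.

tau_b = 0.0000 (C=14, D=14), p = 1.000000, fail to reject H0.


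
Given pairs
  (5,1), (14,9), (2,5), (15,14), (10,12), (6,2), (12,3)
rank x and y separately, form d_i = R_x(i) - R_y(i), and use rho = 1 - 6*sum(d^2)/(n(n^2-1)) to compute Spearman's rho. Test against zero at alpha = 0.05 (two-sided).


Step 1: Rank x and y separately (midranks; no ties here).
rank(x): 5->2, 14->6, 2->1, 15->7, 10->4, 6->3, 12->5
rank(y): 1->1, 9->5, 5->4, 14->7, 12->6, 2->2, 3->3
Step 2: d_i = R_x(i) - R_y(i); compute d_i^2.
  (2-1)^2=1, (6-5)^2=1, (1-4)^2=9, (7-7)^2=0, (4-6)^2=4, (3-2)^2=1, (5-3)^2=4
sum(d^2) = 20.
Step 3: rho = 1 - 6*20 / (7*(7^2 - 1)) = 1 - 120/336 = 0.642857.
Step 4: Under H0, t = rho * sqrt((n-2)/(1-rho^2)) = 1.8766 ~ t(5).
Step 5: Two-sided p-value from the t-distribution with 5 df = 0.119392.
Step 6: alpha = 0.05. fail to reject H0.

rho = 0.6429, p = 0.119392, fail to reject H0 at alpha = 0.05.


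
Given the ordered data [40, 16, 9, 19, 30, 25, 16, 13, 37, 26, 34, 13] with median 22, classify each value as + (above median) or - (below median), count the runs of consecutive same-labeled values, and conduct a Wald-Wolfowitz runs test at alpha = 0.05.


Step 1: Compute median = 22; label A = above, B = below.
Labels in order: ABBBAABBAAAB  (n_A = 6, n_B = 6)
Step 2: Count runs R = 6.
Step 3: Under H0 (random ordering), E[R] = 2*n_A*n_B/(n_A+n_B) + 1 = 2*6*6/12 + 1 = 7.0000.
        Var[R] = 2*n_A*n_B*(2*n_A*n_B - n_A - n_B) / ((n_A+n_B)^2 * (n_A+n_B-1)) = 4320/1584 = 2.7273.
        SD[R] = 1.6514.
Step 4: Continuity-corrected z = (R + 0.5 - E[R]) / SD[R] = (6 + 0.5 - 7.0000) / 1.6514 = -0.3028.
Step 5: Two-sided p-value via normal approximation = 2*(1 - Phi(|z|)) = 0.762069.
Step 6: alpha = 0.05. fail to reject H0.

R = 6, z = -0.3028, p = 0.762069, fail to reject H0.


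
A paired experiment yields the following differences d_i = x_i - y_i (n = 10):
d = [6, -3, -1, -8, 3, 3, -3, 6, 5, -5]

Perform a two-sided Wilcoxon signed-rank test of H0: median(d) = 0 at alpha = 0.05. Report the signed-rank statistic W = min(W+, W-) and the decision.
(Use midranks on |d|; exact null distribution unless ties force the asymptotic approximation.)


Step 1: Drop any zero differences (none here) and take |d_i|.
|d| = [6, 3, 1, 8, 3, 3, 3, 6, 5, 5]
Step 2: Midrank |d_i| (ties get averaged ranks).
ranks: |6|->8.5, |3|->3.5, |1|->1, |8|->10, |3|->3.5, |3|->3.5, |3|->3.5, |6|->8.5, |5|->6.5, |5|->6.5
Step 3: Attach original signs; sum ranks with positive sign and with negative sign.
W+ = 8.5 + 3.5 + 3.5 + 8.5 + 6.5 = 30.5
W- = 3.5 + 1 + 10 + 3.5 + 6.5 = 24.5
(Check: W+ + W- = 55 should equal n(n+1)/2 = 55.)
Step 4: Test statistic W = min(W+, W-) = 24.5.
Step 5: Ties in |d|, so use the tie-corrected normal approximation.
        E[W] = n(n+1)/4 = 10*11/4 = 27.5.
        Tie groups: |d|=3 (t=4), |d|=5 (t=2), |d|=6 (t=2); sum(t^3 - t) = 72.
        Var[W] = n(n+1)(2n+1)/24 - sum(t^3-t)/48 = 2310/24 - 72/48 = 94.75.
        z = (W - E[W]) / sqrt(Var[W]) = (24.5 - 27.5) / 9.7340 = -0.3082.
        Two-sided p = 2*Phi(z) = 0.757931.
Step 6: alpha = 0.05. fail to reject H0.

W+ = 30.5, W- = 24.5, W = min = 24.5, p = 0.757931, fail to reject H0.


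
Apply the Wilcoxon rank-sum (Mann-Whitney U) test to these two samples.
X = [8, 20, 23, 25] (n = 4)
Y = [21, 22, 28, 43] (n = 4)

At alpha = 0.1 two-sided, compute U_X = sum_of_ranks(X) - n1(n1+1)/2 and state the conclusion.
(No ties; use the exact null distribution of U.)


Step 1: Combine and sort all 8 observations; assign midranks.
sorted (value, group): (8,X), (20,X), (21,Y), (22,Y), (23,X), (25,X), (28,Y), (43,Y)
ranks: 8->1, 20->2, 21->3, 22->4, 23->5, 25->6, 28->7, 43->8
Step 2: Rank sum for X: R1 = 1 + 2 + 5 + 6 = 14.
Step 3: U_X = R1 - n1(n1+1)/2 = 14 - 4*5/2 = 14 - 10 = 4.
       U_Y = n1*n2 - U_X = 16 - 4 = 12.
Step 4: No ties, so the exact null distribution of U (based on enumerating the C(8,4) = 70 equally likely rank assignments) gives the two-sided p-value.
Step 5: p-value = 0.342857; compare to alpha = 0.1. fail to reject H0.

U_X = 4, p = 0.342857, fail to reject H0 at alpha = 0.1.


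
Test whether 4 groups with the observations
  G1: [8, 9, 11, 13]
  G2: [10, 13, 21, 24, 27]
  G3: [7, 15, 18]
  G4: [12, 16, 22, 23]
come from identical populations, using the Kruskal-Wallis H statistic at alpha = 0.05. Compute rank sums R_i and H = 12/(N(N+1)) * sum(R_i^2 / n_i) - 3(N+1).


Step 1: Combine all N = 16 observations and assign midranks.
sorted (value, group, rank): (7,G3,1), (8,G1,2), (9,G1,3), (10,G2,4), (11,G1,5), (12,G4,6), (13,G1,7.5), (13,G2,7.5), (15,G3,9), (16,G4,10), (18,G3,11), (21,G2,12), (22,G4,13), (23,G4,14), (24,G2,15), (27,G2,16)
Step 2: Sum ranks within each group.
R_1 = 17.5 (n_1 = 4)
R_2 = 54.5 (n_2 = 5)
R_3 = 21 (n_3 = 3)
R_4 = 43 (n_4 = 4)
Step 3: H = 12/(N(N+1)) * sum(R_i^2/n_i) - 3(N+1)
     = 12/(16*17) * (17.5^2/4 + 54.5^2/5 + 21^2/3 + 43^2/4) - 3*17
     = 0.044118 * 1279.86 - 51
     = 5.464522.
Step 4: Ties present; correction factor C = 1 - 6/(16^3 - 16) = 0.998529. Corrected H = 5.464522 / 0.998529 = 5.472570.
Step 5: Under H0, H ~ chi^2(3); p-value = 0.140288.
Step 6: alpha = 0.05. fail to reject H0.

H = 5.4726, df = 3, p = 0.140288, fail to reject H0.


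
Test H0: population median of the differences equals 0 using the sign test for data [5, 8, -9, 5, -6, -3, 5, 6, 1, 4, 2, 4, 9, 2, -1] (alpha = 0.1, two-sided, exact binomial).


Step 1: Discard zero differences. Original n = 15; n_eff = number of nonzero differences = 15.
Nonzero differences (with sign): +5, +8, -9, +5, -6, -3, +5, +6, +1, +4, +2, +4, +9, +2, -1
Step 2: Count signs: positive = 11, negative = 4.
Step 3: Under H0: P(positive) = 0.5, so the number of positives S ~ Bin(15, 0.5).
Step 4: Two-sided exact p-value = sum of Bin(15,0.5) probabilities at or below the observed probability = 0.118469.
Step 5: alpha = 0.1. fail to reject H0.

n_eff = 15, pos = 11, neg = 4, p = 0.118469, fail to reject H0.


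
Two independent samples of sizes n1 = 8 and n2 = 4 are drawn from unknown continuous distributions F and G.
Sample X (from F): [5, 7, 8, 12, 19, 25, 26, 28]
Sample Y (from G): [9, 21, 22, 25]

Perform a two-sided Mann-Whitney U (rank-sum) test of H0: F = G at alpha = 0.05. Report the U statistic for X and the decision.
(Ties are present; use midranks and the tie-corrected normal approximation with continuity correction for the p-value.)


Step 1: Combine and sort all 12 observations; assign midranks.
sorted (value, group): (5,X), (7,X), (8,X), (9,Y), (12,X), (19,X), (21,Y), (22,Y), (25,X), (25,Y), (26,X), (28,X)
ranks: 5->1, 7->2, 8->3, 9->4, 12->5, 19->6, 21->7, 22->8, 25->9.5, 25->9.5, 26->11, 28->12
Step 2: Rank sum for X: R1 = 1 + 2 + 3 + 5 + 6 + 9.5 + 11 + 12 = 49.5.
Step 3: U_X = R1 - n1(n1+1)/2 = 49.5 - 8*9/2 = 49.5 - 36 = 13.5.
       U_Y = n1*n2 - U_X = 32 - 13.5 = 18.5.
Step 4: Ties are present, so use the tie-corrected normal approximation (with continuity correction) for the p-value.
Step 5: p-value = 0.733647; compare to alpha = 0.05. fail to reject H0.

U_X = 13.5, p = 0.733647, fail to reject H0 at alpha = 0.05.
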